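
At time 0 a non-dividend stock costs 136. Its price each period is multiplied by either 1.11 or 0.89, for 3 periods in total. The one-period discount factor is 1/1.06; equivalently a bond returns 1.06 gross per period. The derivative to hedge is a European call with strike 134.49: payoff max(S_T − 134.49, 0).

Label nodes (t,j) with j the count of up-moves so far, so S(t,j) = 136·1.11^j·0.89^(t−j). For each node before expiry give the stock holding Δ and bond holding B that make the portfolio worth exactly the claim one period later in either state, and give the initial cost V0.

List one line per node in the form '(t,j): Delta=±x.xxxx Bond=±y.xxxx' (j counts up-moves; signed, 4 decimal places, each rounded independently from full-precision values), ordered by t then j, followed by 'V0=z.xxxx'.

(0,0): Delta=0.8078 Bond=-84.8957
(1,0): Delta=0.4009 Bond=-40.7402
(1,1): Delta=0.9037 Bond=-104.4745
(2,0): Delta=0.0000 Bond=0.0000
(2,1): Delta=0.4954 Bond=-55.8860
(2,2): Delta=1.0000 Bond=-126.8774
V0=24.9597

Risk-neutral probability p* = (R−d)/(u−d) = (1.06−0.89)/(1.11−0.89) = 0.7727.
Payoff layer (t=3): V(3,0)=0.0000, V(3,1)=0.0000, V(3,2)=14.6434, V(3,3)=51.5078
  t=2,j=0: stock 107.7256 → up 119.5754 (V=0.0000), down 95.8758 (V=0.0000). Price 0.0000; hedge Δ=0.0000, bond B=0.0000.
  t=2,j=1: stock 134.3544 → up 149.1334 (V=14.6434), down 119.5754 (V=0.0000). Price 10.6749; hedge Δ=0.4954, bond B=-55.8860.
  t=2,j=2: stock 167.5656 → up 185.9978 (V=51.5078), down 149.1334 (V=14.6434). Price 40.6882; hedge Δ=1.0000, bond B=-126.8774.
  t=1,j=0: stock 121.0400 → up 134.3544 (V=10.6749), down 107.7256 (V=0.0000). Price 7.7818; hedge Δ=0.4009, bond B=-40.7402.
  t=1,j=1: stock 150.9600 → up 167.5656 (V=40.6882), down 134.3544 (V=10.6749). Price 31.9500; hedge Δ=0.9037, bond B=-104.4745.
  t=0,j=0: stock 136.0000 → up 150.9600 (V=31.9500), down 121.0400 (V=7.7818). Price 24.9597; hedge Δ=0.8078, bond B=-84.8957.
The time-0 hedge costs 24.9597, which is the no-arbitrage price.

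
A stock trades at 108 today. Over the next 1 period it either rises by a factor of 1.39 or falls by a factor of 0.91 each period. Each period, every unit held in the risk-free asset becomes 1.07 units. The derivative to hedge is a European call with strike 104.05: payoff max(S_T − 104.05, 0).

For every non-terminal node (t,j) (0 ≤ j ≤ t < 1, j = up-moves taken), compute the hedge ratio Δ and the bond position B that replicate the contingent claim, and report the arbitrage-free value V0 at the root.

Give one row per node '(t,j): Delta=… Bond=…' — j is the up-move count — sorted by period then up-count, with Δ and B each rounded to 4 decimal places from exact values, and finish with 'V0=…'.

Risk-neutral probability p* = (R−d)/(u−d) = (1.07−0.91)/(1.39−0.91) = 0.3333.
At expiry t=1: V(1,0)=0.0000, V(1,1)=46.0700
Node (0,0) S=108.0000: V=(p*·46.0700+(1−p*)·0.0000)/1.07=14.3520; Δ=(46.0700−0.0000)/(150.1200−98.2800)=0.8887; B=V−Δ·S=-81.6271
Each (Δ,B) replicates both successor values, so the strategy is self-financing and V0 is arbitrage-free.

(0,0): Delta=0.8887 Bond=-81.6271
V0=14.3520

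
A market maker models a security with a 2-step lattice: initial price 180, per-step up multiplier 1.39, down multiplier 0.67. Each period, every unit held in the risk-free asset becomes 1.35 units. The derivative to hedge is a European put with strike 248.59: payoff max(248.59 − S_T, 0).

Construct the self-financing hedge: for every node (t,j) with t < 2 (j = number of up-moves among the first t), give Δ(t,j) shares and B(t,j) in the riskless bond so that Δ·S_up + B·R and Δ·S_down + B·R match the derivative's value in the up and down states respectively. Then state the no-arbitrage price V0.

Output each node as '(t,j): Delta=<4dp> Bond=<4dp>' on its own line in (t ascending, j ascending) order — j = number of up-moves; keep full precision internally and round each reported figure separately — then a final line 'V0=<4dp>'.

(0,0): Delta=-0.4646 Bond=88.5695
(1,0): Delta=-1.0000 Bond=184.1407
(1,1): Delta=-0.4494 Bond=115.7704
V0=4.9455

Under the risk-neutral measure, an up-move has probability p* = (R−d)/(u−d) = 0.9444 and values discount at R = 1.35.
Payoff layer (t=2): V(2,0)=167.7880, V(2,1)=80.9560, V(2,2)=0.0000
  t=1,j=0: stock 120.6000 → up 167.6340 (V=80.9560), down 80.8020 (V=167.7880). Price 63.5407; hedge Δ=-1.0000, bond B=184.1407.
  t=1,j=1: stock 250.2000 → up 347.7780 (V=0.0000), down 167.6340 (V=80.9560). Price 3.3315; hedge Δ=-0.4494, bond B=115.7704.
  t=0,j=0: stock 180.0000 → up 250.2000 (V=3.3315), down 120.6000 (V=63.5407). Price 4.9455; hedge Δ=-0.4646, bond B=88.5695.
Self-financing check: at every node Δ·S+B equals the discounted successor values.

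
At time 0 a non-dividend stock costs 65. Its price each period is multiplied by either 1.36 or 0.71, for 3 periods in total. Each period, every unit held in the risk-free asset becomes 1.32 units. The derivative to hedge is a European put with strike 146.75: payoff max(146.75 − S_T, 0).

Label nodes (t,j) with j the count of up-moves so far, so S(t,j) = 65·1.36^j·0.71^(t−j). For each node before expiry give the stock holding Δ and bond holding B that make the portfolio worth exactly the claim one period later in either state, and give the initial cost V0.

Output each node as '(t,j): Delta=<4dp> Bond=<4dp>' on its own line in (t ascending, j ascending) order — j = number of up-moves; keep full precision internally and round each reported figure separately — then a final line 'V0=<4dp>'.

Risk-neutral probability p* = (R−d)/(u−d) = (1.32−0.71)/(1.36−0.71) = 0.9385.
At expiry t=3: V(3,0)=123.4858, V(3,1)=102.1876, V(3,2)=61.3910, V(3,3)=0.0000
  t=2,j=0: stock 32.7665 → up 44.5624 (V=102.1876), down 23.2642 (V=123.4858). Price 78.4077; hedge Δ=-1.0000, bond B=111.1742.
  t=2,j=1: stock 62.7640 → up 85.3590 (V=61.3910), down 44.5624 (V=102.1876). Price 48.4102; hedge Δ=-1.0000, bond B=111.1742.
  t=2,j=2: stock 120.2240 → up 163.5046 (V=0.0000), down 85.3590 (V=61.3910). Price 2.8620; hedge Δ=-0.7856, bond B=97.3097.
  t=1,j=0: stock 46.1500 → up 62.7640 (V=48.4102), down 32.7665 (V=78.4077). Price 38.0729; hedge Δ=-1.0000, bond B=84.2229.
  t=1,j=1: stock 88.4000 → up 120.2240 (V=2.8620), down 62.7640 (V=48.4102). Price 4.2917; hedge Δ=-0.7927, bond B=74.3658.
  t=0,j=0: stock 65.0000 → up 88.4000 (V=4.2917), down 46.1500 (V=38.0729). Price 4.8262; hedge Δ=-0.7996, bond B=56.7973.
The time-0 hedge costs 4.8262, which is the no-arbitrage price.

(0,0): Delta=-0.7996 Bond=56.7973
(1,0): Delta=-1.0000 Bond=84.2229
(1,1): Delta=-0.7927 Bond=74.3658
(2,0): Delta=-1.0000 Bond=111.1742
(2,1): Delta=-1.0000 Bond=111.1742
(2,2): Delta=-0.7856 Bond=97.3097
V0=4.8262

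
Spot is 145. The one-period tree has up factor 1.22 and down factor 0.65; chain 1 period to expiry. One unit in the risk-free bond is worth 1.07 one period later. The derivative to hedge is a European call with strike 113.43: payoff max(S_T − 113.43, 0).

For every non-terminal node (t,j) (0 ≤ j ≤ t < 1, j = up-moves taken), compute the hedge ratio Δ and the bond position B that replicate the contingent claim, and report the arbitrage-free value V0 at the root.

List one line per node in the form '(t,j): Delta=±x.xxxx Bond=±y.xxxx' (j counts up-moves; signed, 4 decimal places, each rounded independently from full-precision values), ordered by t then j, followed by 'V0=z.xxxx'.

(0,0): Delta=0.7679 Bond=-67.6431
V0=43.7078

Under the risk-neutral measure, an up-move has probability p* = (R−d)/(u−d) = 0.7368 and values discount at R = 1.07.
Terminal values V(1,·): V(1,0)=0.0000, V(1,1)=63.4700
Node (0,0) S=145.0000: V=(p*·63.4700+(1−p*)·0.0000)/1.07=43.7078; Δ=(63.4700−0.0000)/(176.9000−94.2500)=0.7679; B=V−Δ·S=-67.6431
Check: Δ(0,0)·S0 + B(0,0) = 43.7078 = V0.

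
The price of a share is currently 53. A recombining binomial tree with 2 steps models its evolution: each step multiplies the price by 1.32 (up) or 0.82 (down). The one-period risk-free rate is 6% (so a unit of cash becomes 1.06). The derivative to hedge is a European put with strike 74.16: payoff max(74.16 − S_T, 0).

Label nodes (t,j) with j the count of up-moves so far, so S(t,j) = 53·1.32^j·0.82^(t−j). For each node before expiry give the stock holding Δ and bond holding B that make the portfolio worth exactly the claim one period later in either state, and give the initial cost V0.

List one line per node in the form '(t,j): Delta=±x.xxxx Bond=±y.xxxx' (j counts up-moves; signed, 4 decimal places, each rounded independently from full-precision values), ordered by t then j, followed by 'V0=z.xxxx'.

(0,0): Delta=-0.6892 Bond=53.2601
(1,0): Delta=-1.0000 Bond=69.9623
(1,1): Delta=-0.4801 Bond=41.8236
V0=16.7315

The replicating-portfolio and risk-neutral prices coincide; use p* = (1.06−0.82)/(1.32−0.82) = 0.4800 for the latter.
Terminal payoffs: V(2,0)=38.5228, V(2,1)=16.7928, V(2,2)=0.0000
(1,0): S=43.4600. Δ = (V_up−V_dn)/(S_up−S_dn) = (16.7928−38.5228)/(57.3672−35.6372) = -1.0000. V = [p*·16.7928 + (1−p*)·38.5228]/1.06 = 26.5023. B = V − Δ·S = 69.9623.
(1,1): S=69.9600. Δ = (V_up−V_dn)/(S_up−S_dn) = (0.0000−16.7928)/(92.3472−57.3672) = -0.4801. V = [p*·0.0000 + (1−p*)·16.7928]/1.06 = 8.2380. B = V − Δ·S = 41.8236.
(0,0): S=53.0000. Δ = (V_up−V_dn)/(S_up−S_dn) = (8.2380−26.5023)/(69.9600−43.4600) = -0.6892. V = [p*·8.2380 + (1−p*)·26.5023]/1.06 = 16.7315. B = V − Δ·S = 53.2601.
Check: Δ(0,0)·S0 + B(0,0) = 16.7315 = V0.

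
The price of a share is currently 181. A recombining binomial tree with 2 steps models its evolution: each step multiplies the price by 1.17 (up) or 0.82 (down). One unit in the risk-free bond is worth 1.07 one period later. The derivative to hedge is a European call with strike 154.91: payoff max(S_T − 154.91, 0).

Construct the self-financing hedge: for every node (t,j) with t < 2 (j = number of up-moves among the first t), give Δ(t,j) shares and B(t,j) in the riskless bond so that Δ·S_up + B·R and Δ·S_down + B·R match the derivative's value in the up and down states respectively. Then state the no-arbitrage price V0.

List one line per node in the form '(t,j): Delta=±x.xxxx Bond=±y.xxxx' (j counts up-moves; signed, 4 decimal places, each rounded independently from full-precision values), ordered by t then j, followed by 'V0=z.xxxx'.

Under the risk-neutral measure, an up-move has probability p* = (R−d)/(u−d) = 0.7143 and values discount at R = 1.07.
Terminal payoffs: V(2,0)=0.0000, V(2,1)=18.7414, V(2,2)=92.8609
Node (1,0) S=148.4200: V=(p*·18.7414+(1−p*)·0.0000)/1.07=12.5109; Δ=(18.7414−0.0000)/(173.6514−121.7044)=0.3608; B=V−Δ·S=-41.0359
Node (1,1) S=211.7700: V=(p*·92.8609+(1−p*)·18.7414)/1.07=66.9943; Δ=(92.8609−18.7414)/(247.7709−173.6514)=1.0000; B=V−Δ·S=-144.7757
Node (0,0) S=181.0000: V=(p*·66.9943+(1−p*)·12.5109)/1.07=48.0632; Δ=(66.9943−12.5109)/(211.7700−148.4200)=0.8600; B=V−Δ·S=-107.6035
Self-financing check: at every node Δ·S+B equals the discounted successor values.

(0,0): Delta=0.8600 Bond=-107.6035
(1,0): Delta=0.3608 Bond=-41.0359
(1,1): Delta=1.0000 Bond=-144.7757
V0=48.0632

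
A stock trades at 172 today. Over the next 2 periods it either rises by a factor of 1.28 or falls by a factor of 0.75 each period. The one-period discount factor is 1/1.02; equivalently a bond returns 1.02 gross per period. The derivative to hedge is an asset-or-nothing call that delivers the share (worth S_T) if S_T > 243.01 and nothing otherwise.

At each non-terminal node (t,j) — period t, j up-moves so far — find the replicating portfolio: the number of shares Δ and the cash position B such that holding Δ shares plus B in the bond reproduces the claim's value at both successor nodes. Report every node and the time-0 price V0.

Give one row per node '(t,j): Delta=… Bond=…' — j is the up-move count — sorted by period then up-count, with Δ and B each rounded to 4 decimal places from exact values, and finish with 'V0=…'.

No-arbitrage ⇒ martingale measure with p* = (R−d)/(u−d) = 0.5094.
At expiry t=2: V(2,0)=0.0000, V(2,1)=0.0000, V(2,2)=281.8048
(1,0): S=129.0000. Δ = (V_up−V_dn)/(S_up−S_dn) = (0.0000−0.0000)/(165.1200−96.7500) = 0.0000. V = [p*·0.0000 + (1−p*)·0.0000]/1.02 = 0.0000. B = V − Δ·S = 0.0000.
(1,1): S=220.1600. Δ = (V_up−V_dn)/(S_up−S_dn) = (281.8048−0.0000)/(281.8048−165.1200) = 2.4151. V = [p*·281.8048 + (1−p*)·0.0000]/1.02 = 140.7460. B = V − Δ·S = -390.9612.
(0,0): S=172.0000. Δ = (V_up−V_dn)/(S_up−S_dn) = (140.7460−0.0000)/(220.1600−129.0000) = 1.5439. V = [p*·140.7460 + (1−p*)·0.0000]/1.02 = 70.2949. B = V − Δ·S = -195.2636.
The time-0 hedge costs 70.2949, which is the no-arbitrage price.

(0,0): Delta=1.5439 Bond=-195.2636
(1,0): Delta=0.0000 Bond=0.0000
(1,1): Delta=2.4151 Bond=-390.9612
V0=70.2949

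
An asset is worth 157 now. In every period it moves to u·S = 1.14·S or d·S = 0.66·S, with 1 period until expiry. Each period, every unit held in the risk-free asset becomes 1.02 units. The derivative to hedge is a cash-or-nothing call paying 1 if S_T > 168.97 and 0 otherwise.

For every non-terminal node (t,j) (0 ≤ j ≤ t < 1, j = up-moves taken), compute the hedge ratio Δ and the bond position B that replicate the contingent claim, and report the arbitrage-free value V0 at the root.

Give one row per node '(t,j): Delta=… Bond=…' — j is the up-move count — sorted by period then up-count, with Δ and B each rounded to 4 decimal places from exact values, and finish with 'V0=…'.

Since d<R<u, set p* = (R−d)/(u−d) = 0.7500; price each node as the discounted p*-expectation of its children.
At expiry t=1: V(1,0)=0.0000, V(1,1)=1.0000
Node (0,0) S=157.0000: V=(p*·1.0000+(1−p*)·0.0000)/1.02=0.7353; Δ=(1.0000−0.0000)/(178.9800−103.6200)=0.0133; B=V−Δ·S=-1.3480
Self-financing check: at every node Δ·S+B equals the discounted successor values.

(0,0): Delta=0.0133 Bond=-1.3480
V0=0.7353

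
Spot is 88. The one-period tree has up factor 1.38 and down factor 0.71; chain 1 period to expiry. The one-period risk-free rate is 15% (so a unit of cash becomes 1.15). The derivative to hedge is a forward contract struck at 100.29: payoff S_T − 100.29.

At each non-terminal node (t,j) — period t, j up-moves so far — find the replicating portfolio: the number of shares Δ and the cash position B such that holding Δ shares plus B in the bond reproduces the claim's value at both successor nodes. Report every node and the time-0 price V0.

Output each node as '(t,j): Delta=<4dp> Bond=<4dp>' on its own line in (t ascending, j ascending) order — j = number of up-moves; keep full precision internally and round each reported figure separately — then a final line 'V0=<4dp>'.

(0,0): Delta=1.0000 Bond=-87.2087
V0=0.7913

Risk-neutral probability p* = (R−d)/(u−d) = (1.15−0.71)/(1.38−0.71) = 0.6567.
At expiry t=1: V(1,0)=-37.8100, V(1,1)=21.1500
Node (0,0) S=88.0000: V=(p*·21.1500+(1−p*)·-37.8100)/1.15=0.7913; Δ=(21.1500−-37.8100)/(121.4400−62.4800)=1.0000; B=V−Δ·S=-87.2087
Self-financing check: at every node Δ·S+B equals the discounted successor values.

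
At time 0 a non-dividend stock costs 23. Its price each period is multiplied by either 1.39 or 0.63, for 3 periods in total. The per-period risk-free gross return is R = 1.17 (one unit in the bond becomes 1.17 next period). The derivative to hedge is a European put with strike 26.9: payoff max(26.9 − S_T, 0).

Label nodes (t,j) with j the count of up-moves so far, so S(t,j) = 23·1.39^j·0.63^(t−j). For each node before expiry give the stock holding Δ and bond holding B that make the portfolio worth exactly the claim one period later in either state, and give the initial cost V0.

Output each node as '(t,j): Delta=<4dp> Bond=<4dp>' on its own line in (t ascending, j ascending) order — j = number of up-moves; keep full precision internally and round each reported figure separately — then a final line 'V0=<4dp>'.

(0,0): Delta=-0.2686 Bond=8.0830
(1,0): Delta=-0.9396 Bond=19.1792
(1,1): Delta=-0.1447 Bond=5.4963
(2,0): Delta=-1.0000 Bond=22.9915
(2,1): Delta=-0.9284 Bond=22.2148
(2,2): Delta=0.0000 Bond=0.0000
V0=1.9052

The replicating-portfolio and risk-neutral prices coincide; use p* = (1.17−0.63)/(1.39−0.63) = 0.7105 for the latter.
Terminal payoffs: V(3,0)=21.1489, V(3,1)=14.2111, V(3,2)=0.0000, V(3,3)=0.0000
  t=2,j=0: stock 9.1287 → up 12.6889 (V=14.2111), down 5.7511 (V=21.1489). Price 13.8628; hedge Δ=-1.0000, bond B=22.9915.
  t=2,j=1: stock 20.1411 → up 27.9961 (V=0.0000), down 12.6889 (V=14.2111). Price 3.5160; hedge Δ=-0.9284, bond B=22.2148.
  t=2,j=2: stock 44.4383 → up 61.7692 (V=0.0000), down 27.9961 (V=0.0000). Price 0.0000; hedge Δ=0.0000, bond B=0.0000.
  t=1,j=0: stock 14.4900 → up 20.1411 (V=3.5160), down 9.1287 (V=13.8628). Price 5.5651; hedge Δ=-0.9396, bond B=19.1792.
  t=1,j=1: stock 31.9700 → up 44.4383 (V=0.0000), down 20.1411 (V=3.5160). Price 0.8699; hedge Δ=-0.1447, bond B=5.4963.
  t=0,j=0: stock 23.0000 → up 31.9700 (V=0.8699), down 14.4900 (V=5.5651). Price 1.9052; hedge Δ=-0.2686, bond B=8.0830.
Root portfolio cost Δ·23+B reproduces V0=1.9052.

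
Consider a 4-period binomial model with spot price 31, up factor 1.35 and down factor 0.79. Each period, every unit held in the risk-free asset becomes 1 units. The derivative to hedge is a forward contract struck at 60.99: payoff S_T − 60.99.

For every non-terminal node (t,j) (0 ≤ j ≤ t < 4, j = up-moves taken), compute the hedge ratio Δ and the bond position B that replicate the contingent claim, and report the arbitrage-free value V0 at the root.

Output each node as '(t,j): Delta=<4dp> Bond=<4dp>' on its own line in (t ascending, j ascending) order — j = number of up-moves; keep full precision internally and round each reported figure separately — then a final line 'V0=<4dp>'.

No-arbitrage ⇒ martingale measure with p* = (R−d)/(u−d) = 0.3750.
Payoff layer (t=4): V(4,0)=-48.9155, V(4,1)=-40.3563, V(4,2)=-25.7299, V(4,3)=-0.7354, V(4,4)=41.9767
  t=3,j=0: stock 15.2842 → up 20.6337 (V=-40.3563), down 12.0745 (V=-48.9155). Price -45.7058; hedge Δ=1.0000, bond B=-60.9900.
  t=3,j=1: stock 26.1186 → up 35.2601 (V=-25.7299), down 20.6337 (V=-40.3563). Price -34.8714; hedge Δ=1.0000, bond B=-60.9900.
  t=3,j=2: stock 44.6330 → up 60.2546 (V=-0.7354), down 35.2601 (V=-25.7299). Price -16.3570; hedge Δ=1.0000, bond B=-60.9900.
  t=3,j=3: stock 76.2716 → up 102.9667 (V=41.9767), down 60.2546 (V=-0.7354). Price 15.2816; hedge Δ=1.0000, bond B=-60.9900.
  t=2,j=0: stock 19.3471 → up 26.1186 (V=-34.8714), down 15.2842 (V=-45.7058). Price -41.6429; hedge Δ=1.0000, bond B=-60.9900.
  t=2,j=1: stock 33.0615 → up 44.6330 (V=-16.3570), down 26.1186 (V=-34.8714). Price -27.9285; hedge Δ=1.0000, bond B=-60.9900.
  t=2,j=2: stock 56.4975 → up 76.2716 (V=15.2816), down 44.6330 (V=-16.3570). Price -4.4925; hedge Δ=1.0000, bond B=-60.9900.
  t=1,j=0: stock 24.4900 → up 33.0615 (V=-27.9285), down 19.3471 (V=-41.6429). Price -36.5000; hedge Δ=1.0000, bond B=-60.9900.
  t=1,j=1: stock 41.8500 → up 56.4975 (V=-4.4925), down 33.0615 (V=-27.9285). Price -19.1400; hedge Δ=1.0000, bond B=-60.9900.
  t=0,j=0: stock 31.0000 → up 41.8500 (V=-19.1400), down 24.4900 (V=-36.5000). Price -29.9900; hedge Δ=1.0000, bond B=-60.9900.
Check: Δ(0,0)·S0 + B(0,0) = -29.9900 = V0.

(0,0): Delta=1.0000 Bond=-60.9900
(1,0): Delta=1.0000 Bond=-60.9900
(1,1): Delta=1.0000 Bond=-60.9900
(2,0): Delta=1.0000 Bond=-60.9900
(2,1): Delta=1.0000 Bond=-60.9900
(2,2): Delta=1.0000 Bond=-60.9900
(3,0): Delta=1.0000 Bond=-60.9900
(3,1): Delta=1.0000 Bond=-60.9900
(3,2): Delta=1.0000 Bond=-60.9900
(3,3): Delta=1.0000 Bond=-60.9900
V0=-29.9900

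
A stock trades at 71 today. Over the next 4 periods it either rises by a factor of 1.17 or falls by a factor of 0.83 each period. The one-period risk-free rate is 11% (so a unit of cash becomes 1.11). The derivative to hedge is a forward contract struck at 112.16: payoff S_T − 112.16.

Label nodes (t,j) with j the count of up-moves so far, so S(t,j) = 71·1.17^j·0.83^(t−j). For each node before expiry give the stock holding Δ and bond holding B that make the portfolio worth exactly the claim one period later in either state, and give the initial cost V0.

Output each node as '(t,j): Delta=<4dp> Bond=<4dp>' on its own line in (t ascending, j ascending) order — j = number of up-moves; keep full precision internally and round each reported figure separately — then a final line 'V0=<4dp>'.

(0,0): Delta=1.0000 Bond=-73.8833
(1,0): Delta=1.0000 Bond=-82.0104
(1,1): Delta=1.0000 Bond=-82.0104
(2,0): Delta=1.0000 Bond=-91.0316
(2,1): Delta=1.0000 Bond=-91.0316
(2,2): Delta=1.0000 Bond=-91.0316
(3,0): Delta=1.0000 Bond=-101.0450
(3,1): Delta=1.0000 Bond=-101.0450
(3,2): Delta=1.0000 Bond=-101.0450
(3,3): Delta=1.0000 Bond=-101.0450
V0=-2.8833

Since d<R<u, set p* = (R−d)/(u−d) = 0.8235; price each node as the discounted p*-expectation of its children.
Terminal values V(4,·): V(4,0)=-78.4646, V(4,1)=-64.6617, V(4,2)=-45.2045, V(4,3)=-17.7769, V(4,4)=20.8860
(3,0): S=40.5969. Δ = (V_up−V_dn)/(S_up−S_dn) = (-64.6617−-78.4646)/(47.4983−33.6954) = 1.0000. V = [p*·-64.6617 + (1−p*)·-78.4646]/1.11 = -60.4482. B = V − Δ·S = -101.0450.
(3,1): S=57.2269. Δ = (V_up−V_dn)/(S_up−S_dn) = (-45.2045−-64.6617)/(66.9555−47.4983) = 1.0000. V = [p*·-45.2045 + (1−p*)·-64.6617]/1.11 = -43.8181. B = V − Δ·S = -101.0450.
(3,2): S=80.6693. Δ = (V_up−V_dn)/(S_up−S_dn) = (-17.7769−-45.2045)/(94.3831−66.9555) = 1.0000. V = [p*·-17.7769 + (1−p*)·-45.2045]/1.11 = -20.3758. B = V − Δ·S = -101.0450.
(3,3): S=113.7145. Δ = (V_up−V_dn)/(S_up−S_dn) = (20.8860−-17.7769)/(133.0460−94.3831) = 1.0000. V = [p*·20.8860 + (1−p*)·-17.7769]/1.11 = 12.6695. B = V − Δ·S = -101.0450.
(2,0): S=48.9119. Δ = (V_up−V_dn)/(S_up−S_dn) = (-43.8181−-60.4482)/(57.2269−40.5969) = 1.0000. V = [p*·-43.8181 + (1−p*)·-60.4482]/1.11 = -42.1197. B = V − Δ·S = -91.0316.
(2,1): S=68.9481. Δ = (V_up−V_dn)/(S_up−S_dn) = (-20.3758−-43.8181)/(80.6693−57.2269) = 1.0000. V = [p*·-20.3758 + (1−p*)·-43.8181]/1.11 = -22.0835. B = V − Δ·S = -91.0316.
(2,2): S=97.1919. Δ = (V_up−V_dn)/(S_up−S_dn) = (12.6695−-20.3758)/(113.7145−80.6693) = 1.0000. V = [p*·12.6695 + (1−p*)·-20.3758]/1.11 = 6.1603. B = V − Δ·S = -91.0316.
(1,0): S=58.9300. Δ = (V_up−V_dn)/(S_up−S_dn) = (-22.0835−-42.1197)/(68.9481−48.9119) = 1.0000. V = [p*·-22.0835 + (1−p*)·-42.1197]/1.11 = -23.0804. B = V − Δ·S = -82.0104.
(1,1): S=83.0700. Δ = (V_up−V_dn)/(S_up−S_dn) = (6.1603−-22.0835)/(97.1919−68.9481) = 1.0000. V = [p*·6.1603 + (1−p*)·-22.0835]/1.11 = 1.0596. B = V − Δ·S = -82.0104.
(0,0): S=71.0000. Δ = (V_up−V_dn)/(S_up−S_dn) = (1.0596−-23.0804)/(83.0700−58.9300) = 1.0000. V = [p*·1.0596 + (1−p*)·-23.0804]/1.11 = -2.8833. B = V − Δ·S = -73.8833.
Each (Δ,B) replicates both successor values, so the strategy is self-financing and V0 is arbitrage-free.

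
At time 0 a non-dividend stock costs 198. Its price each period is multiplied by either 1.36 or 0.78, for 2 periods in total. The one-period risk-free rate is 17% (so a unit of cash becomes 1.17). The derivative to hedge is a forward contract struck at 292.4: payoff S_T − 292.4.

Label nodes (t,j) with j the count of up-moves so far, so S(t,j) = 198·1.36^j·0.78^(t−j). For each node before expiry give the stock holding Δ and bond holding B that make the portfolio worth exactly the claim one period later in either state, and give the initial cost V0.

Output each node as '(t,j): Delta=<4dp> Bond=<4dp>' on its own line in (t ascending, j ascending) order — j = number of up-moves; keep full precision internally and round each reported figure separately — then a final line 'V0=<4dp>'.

The replicating-portfolio and risk-neutral prices coincide; use p* = (1.17−0.78)/(1.36−0.78) = 0.6724 for the latter.
At expiry t=2: V(2,0)=-171.9368, V(2,1)=-82.3616, V(2,2)=73.8208
(1,0): S=154.4400. Δ = (V_up−V_dn)/(S_up−S_dn) = (-82.3616−-171.9368)/(210.0384−120.4632) = 1.0000. V = [p*·-82.3616 + (1−p*)·-171.9368]/1.17 = -95.4745. B = V − Δ·S = -249.9145.
(1,1): S=269.2800. Δ = (V_up−V_dn)/(S_up−S_dn) = (73.8208−-82.3616)/(366.2208−210.0384) = 1.0000. V = [p*·73.8208 + (1−p*)·-82.3616]/1.17 = 19.3655. B = V − Δ·S = -249.9145.
(0,0): S=198.0000. Δ = (V_up−V_dn)/(S_up−S_dn) = (19.3655−-95.4745)/(269.2800−154.4400) = 1.0000. V = [p*·19.3655 + (1−p*)·-95.4745]/1.17 = -15.6022. B = V − Δ·S = -213.6022.
Self-financing check: at every node Δ·S+B equals the discounted successor values.

(0,0): Delta=1.0000 Bond=-213.6022
(1,0): Delta=1.0000 Bond=-249.9145
(1,1): Delta=1.0000 Bond=-249.9145
V0=-15.6022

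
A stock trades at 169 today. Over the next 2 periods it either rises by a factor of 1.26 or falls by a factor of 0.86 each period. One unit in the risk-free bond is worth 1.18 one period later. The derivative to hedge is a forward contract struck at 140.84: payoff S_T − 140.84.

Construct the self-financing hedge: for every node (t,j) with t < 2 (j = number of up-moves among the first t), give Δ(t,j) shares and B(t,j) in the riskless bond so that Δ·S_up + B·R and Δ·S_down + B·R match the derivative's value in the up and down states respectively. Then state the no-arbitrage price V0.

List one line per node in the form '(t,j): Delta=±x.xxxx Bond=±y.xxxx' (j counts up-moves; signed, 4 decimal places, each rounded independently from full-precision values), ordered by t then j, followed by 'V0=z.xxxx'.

(0,0): Delta=1.0000 Bond=-101.1491
(1,0): Delta=1.0000 Bond=-119.3559
(1,1): Delta=1.0000 Bond=-119.3559
V0=67.8509

No-arbitrage ⇒ martingale measure with p* = (R−d)/(u−d) = 0.8000.
Payoff layer (t=2): V(2,0)=-15.8476, V(2,1)=42.2884, V(2,2)=127.4644
Node (1,0) S=145.3400: V=(p*·42.2884+(1−p*)·-15.8476)/1.18=25.9841; Δ=(42.2884−-15.8476)/(183.1284−124.9924)=1.0000; B=V−Δ·S=-119.3559
Node (1,1) S=212.9400: V=(p*·127.4644+(1−p*)·42.2884)/1.18=93.5841; Δ=(127.4644−42.2884)/(268.3044−183.1284)=1.0000; B=V−Δ·S=-119.3559
Node (0,0) S=169.0000: V=(p*·93.5841+(1−p*)·25.9841)/1.18=67.8509; Δ=(93.5841−25.9841)/(212.9400−145.3400)=1.0000; B=V−Δ·S=-101.1491
Root portfolio cost Δ·169+B reproduces V0=67.8509.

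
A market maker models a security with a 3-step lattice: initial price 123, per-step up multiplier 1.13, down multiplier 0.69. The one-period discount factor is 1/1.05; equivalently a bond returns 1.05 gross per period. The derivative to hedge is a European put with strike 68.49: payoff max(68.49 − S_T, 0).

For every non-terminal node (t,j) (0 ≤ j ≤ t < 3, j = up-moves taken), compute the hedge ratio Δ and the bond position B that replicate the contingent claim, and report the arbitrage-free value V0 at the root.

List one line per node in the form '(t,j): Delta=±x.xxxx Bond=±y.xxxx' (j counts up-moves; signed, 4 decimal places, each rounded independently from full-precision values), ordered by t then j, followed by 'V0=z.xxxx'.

The replicating-portfolio and risk-neutral prices coincide; use p* = (1.05−0.69)/(1.13−0.69) = 0.8182 for the latter.
Payoff layer (t=3): V(3,0)=28.0834, V(3,1)=2.3169, V(3,2)=0.0000, V(3,3)=0.0000
Node (2,0) S=58.5603: V=(p*·2.3169+(1−p*)·28.0834)/1.05=6.6683; Δ=(2.3169−28.0834)/(66.1731−40.4066)=-1.0000; B=V−Δ·S=65.2286
Node (2,1) S=95.9031: V=(p*·0.0000+(1−p*)·2.3169)/1.05=0.4012; Δ=(0.0000−2.3169)/(108.3705−66.1731)=-0.0549; B=V−Δ·S=5.6668
Node (2,2) S=157.0587: V=(p*·0.0000+(1−p*)·0.0000)/1.05=0.0000; Δ=(0.0000−0.0000)/(177.4763−108.3705)=0.0000; B=V−Δ·S=0.0000
Node (1,0) S=84.8700: V=(p*·0.4012+(1−p*)·6.6683)/1.05=1.4673; Δ=(0.4012−6.6683)/(95.9031−58.5603)=-0.1678; B=V−Δ·S=15.7107
Node (1,1) S=138.9900: V=(p*·0.0000+(1−p*)·0.4012)/1.05=0.0695; Δ=(0.0000−0.4012)/(157.0587−95.9031)=-0.0066; B=V−Δ·S=0.9813
Node (0,0) S=123.0000: V=(p*·0.0695+(1−p*)·1.4673)/1.05=0.3082; Δ=(0.0695−1.4673)/(138.9900−84.8700)=-0.0258; B=V−Δ·S=3.4851
Check: Δ(0,0)·S0 + B(0,0) = 0.3082 = V0.

(0,0): Delta=-0.0258 Bond=3.4851
(1,0): Delta=-0.1678 Bond=15.7107
(1,1): Delta=-0.0066 Bond=0.9813
(2,0): Delta=-1.0000 Bond=65.2286
(2,1): Delta=-0.0549 Bond=5.6668
(2,2): Delta=0.0000 Bond=0.0000
V0=0.3082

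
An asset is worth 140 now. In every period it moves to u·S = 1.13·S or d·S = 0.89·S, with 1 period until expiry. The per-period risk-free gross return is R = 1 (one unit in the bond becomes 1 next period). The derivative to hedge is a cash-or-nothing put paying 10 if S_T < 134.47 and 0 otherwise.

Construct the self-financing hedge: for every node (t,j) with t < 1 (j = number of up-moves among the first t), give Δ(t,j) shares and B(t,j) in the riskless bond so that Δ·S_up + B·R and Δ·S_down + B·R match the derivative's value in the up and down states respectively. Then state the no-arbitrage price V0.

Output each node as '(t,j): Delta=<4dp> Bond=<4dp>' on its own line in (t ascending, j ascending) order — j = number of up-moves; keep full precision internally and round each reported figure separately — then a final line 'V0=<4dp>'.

The replicating-portfolio and risk-neutral prices coincide; use p* = (1−0.89)/(1.13−0.89) = 0.4583 for the latter.
Terminal payoffs: V(1,0)=10.0000, V(1,1)=0.0000
Node (0,0) S=140.0000: V=(p*·0.0000+(1−p*)·10.0000)/1=5.4167; Δ=(0.0000−10.0000)/(158.2000−124.6000)=-0.2976; B=V−Δ·S=47.0833
Check: Δ(0,0)·S0 + B(0,0) = 5.4167 = V0.

(0,0): Delta=-0.2976 Bond=47.0833
V0=5.4167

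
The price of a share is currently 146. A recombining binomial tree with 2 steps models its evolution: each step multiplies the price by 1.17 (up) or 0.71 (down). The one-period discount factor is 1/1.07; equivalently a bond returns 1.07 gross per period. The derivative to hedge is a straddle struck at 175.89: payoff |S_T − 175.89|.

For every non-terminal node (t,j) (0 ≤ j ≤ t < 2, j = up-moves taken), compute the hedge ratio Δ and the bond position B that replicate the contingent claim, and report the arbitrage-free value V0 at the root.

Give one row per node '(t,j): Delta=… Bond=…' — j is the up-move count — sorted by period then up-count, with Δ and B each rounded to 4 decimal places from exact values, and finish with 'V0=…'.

(0,0): Delta=-0.4779 Bond=103.0508
(1,0): Delta=-1.0000 Bond=164.3832
(1,1): Delta=-0.3899 Bond=95.2313
V0=33.2745

Under the risk-neutral measure, an up-move has probability p* = (R−d)/(u−d) = 0.7826 and values discount at R = 1.07.
Terminal payoffs: V(2,0)=102.2914, V(2,1)=54.6078, V(2,2)=23.9694
  t=1,j=0: stock 103.6600 → up 121.2822 (V=54.6078), down 73.5986 (V=102.2914). Price 60.7232; hedge Δ=-1.0000, bond B=164.3832.
  t=1,j=1: stock 170.8200 → up 199.8594 (V=23.9694), down 121.2822 (V=54.6078). Price 28.6261; hedge Δ=-0.3899, bond B=95.2313.
  t=0,j=0: stock 146.0000 → up 170.8200 (V=28.6261), down 103.6600 (V=60.7232). Price 33.2745; hedge Δ=-0.4779, bond B=103.0508.
Check: Δ(0,0)·S0 + B(0,0) = 33.2745 = V0.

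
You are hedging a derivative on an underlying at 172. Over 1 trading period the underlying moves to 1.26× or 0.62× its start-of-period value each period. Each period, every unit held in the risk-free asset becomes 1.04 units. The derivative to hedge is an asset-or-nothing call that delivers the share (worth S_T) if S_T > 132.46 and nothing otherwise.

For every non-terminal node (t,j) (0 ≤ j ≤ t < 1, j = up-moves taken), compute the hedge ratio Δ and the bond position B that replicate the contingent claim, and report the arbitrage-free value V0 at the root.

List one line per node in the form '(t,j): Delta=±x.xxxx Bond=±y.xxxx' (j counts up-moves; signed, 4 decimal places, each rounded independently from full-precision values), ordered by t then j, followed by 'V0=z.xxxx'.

Risk-neutral probability p* = (R−d)/(u−d) = (1.04−0.62)/(1.26−0.62) = 0.6562.
Payoff layer (t=1): V(1,0)=0.0000, V(1,1)=216.7200
  t=0,j=0: stock 172.0000 → up 216.7200 (V=216.7200), down 106.6400 (V=0.0000). Price 136.7524; hedge Δ=1.9688, bond B=-201.8726.
The time-0 hedge costs 136.7524, which is the no-arbitrage price.

(0,0): Delta=1.9688 Bond=-201.8726
V0=136.7524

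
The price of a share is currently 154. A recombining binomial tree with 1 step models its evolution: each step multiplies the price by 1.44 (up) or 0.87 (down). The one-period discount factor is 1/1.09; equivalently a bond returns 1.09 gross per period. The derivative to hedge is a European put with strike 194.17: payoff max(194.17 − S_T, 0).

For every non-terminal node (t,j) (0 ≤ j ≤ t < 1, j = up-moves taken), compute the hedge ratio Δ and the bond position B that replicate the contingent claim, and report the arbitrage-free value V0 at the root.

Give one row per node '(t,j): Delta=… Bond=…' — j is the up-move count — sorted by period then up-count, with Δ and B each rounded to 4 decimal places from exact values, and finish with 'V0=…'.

Since d<R<u, set p* = (R−d)/(u−d) = 0.3860; price each node as the discounted p*-expectation of its children.
Terminal values V(1,·): V(1,0)=60.1900, V(1,1)=0.0000
(0,0): S=154.0000. Δ = (V_up−V_dn)/(S_up−S_dn) = (0.0000−60.1900)/(221.7600−133.9800) = -0.6857. V = [p*·0.0000 + (1−p*)·60.1900]/1.09 = 33.9071. B = V − Δ·S = 139.5036.
Check: Δ(0,0)·S0 + B(0,0) = 33.9071 = V0.

(0,0): Delta=-0.6857 Bond=139.5036
V0=33.9071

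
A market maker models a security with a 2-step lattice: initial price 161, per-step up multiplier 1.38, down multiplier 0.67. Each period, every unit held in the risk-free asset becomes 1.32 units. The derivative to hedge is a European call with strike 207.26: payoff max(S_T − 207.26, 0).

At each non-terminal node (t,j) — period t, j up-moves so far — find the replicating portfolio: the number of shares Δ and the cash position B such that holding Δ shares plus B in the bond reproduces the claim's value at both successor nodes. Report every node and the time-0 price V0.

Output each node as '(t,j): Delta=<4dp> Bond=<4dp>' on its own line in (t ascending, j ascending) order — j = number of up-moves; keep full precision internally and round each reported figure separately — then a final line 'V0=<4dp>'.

Under the risk-neutral measure, an up-move has probability p* = (R−d)/(u−d) = 0.9155 and values discount at R = 1.32.
Terminal payoffs: V(2,0)=0.0000, V(2,1)=0.0000, V(2,2)=99.3484
(1,0): S=107.8700. Δ = (V_up−V_dn)/(S_up−S_dn) = (0.0000−0.0000)/(148.8606−72.2729) = 0.0000. V = [p*·0.0000 + (1−p*)·0.0000]/1.32 = 0.0000. B = V − Δ·S = 0.0000.
(1,1): S=222.1800. Δ = (V_up−V_dn)/(S_up−S_dn) = (99.3484−0.0000)/(306.6084−148.8606) = 0.6298. V = [p*·99.3484 + (1−p*)·0.0000]/1.32 = 68.9036. B = V − Δ·S = -71.0237.
(0,0): S=161.0000. Δ = (V_up−V_dn)/(S_up−S_dn) = (68.9036−0.0000)/(222.1800−107.8700) = 0.6028. V = [p*·68.9036 + (1−p*)·0.0000]/1.32 = 47.7885. B = V − Δ·S = -49.2589.
Root portfolio cost Δ·161+B reproduces V0=47.7885.

(0,0): Delta=0.6028 Bond=-49.2589
(1,0): Delta=0.0000 Bond=0.0000
(1,1): Delta=0.6298 Bond=-71.0237
V0=47.7885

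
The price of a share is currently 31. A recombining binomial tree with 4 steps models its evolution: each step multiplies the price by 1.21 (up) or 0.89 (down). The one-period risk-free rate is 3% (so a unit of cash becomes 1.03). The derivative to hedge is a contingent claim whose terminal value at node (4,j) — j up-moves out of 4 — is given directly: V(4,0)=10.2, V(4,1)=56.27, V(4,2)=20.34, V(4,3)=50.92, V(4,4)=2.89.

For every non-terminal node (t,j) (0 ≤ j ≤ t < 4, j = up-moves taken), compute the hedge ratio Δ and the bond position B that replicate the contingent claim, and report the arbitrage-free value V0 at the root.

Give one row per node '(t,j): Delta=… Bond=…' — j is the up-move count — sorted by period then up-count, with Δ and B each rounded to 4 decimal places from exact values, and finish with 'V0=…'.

(0,0): Delta=-0.0799 Bond=34.1418
(1,0): Delta=0.2931 Bond=24.8729
(1,1): Delta=-0.4327 Bond=48.4001
(2,0): Delta=1.2597 Bond=1.8859
(2,1): Delta=-0.6209 Bond=56.1333
(2,2): Delta=-0.2548 Bond=41.7763
(3,0): Delta=6.5877 Bond=-114.4973
(3,1): Delta=-3.7790 Bond=151.6508
(3,2): Delta=2.3657 Bond=-62.8258
(3,3): Delta=-2.7330 Bond=179.1296
V0=31.6640

The replicating-portfolio and risk-neutral prices coincide; use p* = (1.03−0.89)/(1.21−0.89) = 0.4375 for the latter.
Terminal payoffs: V(4,0)=10.2000, V(4,1)=56.2700, V(4,2)=20.3400, V(4,3)=50.9200, V(4,4)=2.8900
Node (3,0) S=21.8540: V=(p*·56.2700+(1−p*)·10.2000)/1.03=29.4715; Δ=(56.2700−10.2000)/(26.4434−19.4501)=6.5877; B=V−Δ·S=-114.4973
Node (3,1) S=29.7117: V=(p*·20.3400+(1−p*)·56.2700)/1.03=39.3695; Δ=(20.3400−56.2700)/(35.9511−26.4434)=-3.7790; B=V−Δ·S=151.6508
Node (3,2) S=40.3945: V=(p*·50.9200+(1−p*)·20.3400)/1.03=32.7367; Δ=(50.9200−20.3400)/(48.8774−35.9511)=2.3657; B=V−Δ·S=-62.8258
Node (3,3) S=54.9184: V=(p*·2.8900+(1−p*)·50.9200)/1.03=29.0358; Δ=(2.8900−50.9200)/(66.4513−48.8774)=-2.7330; B=V−Δ·S=179.1296
Node (2,0) S=24.5551: V=(p*·39.3695+(1−p*)·29.4715)/1.03=32.8174; Δ=(39.3695−29.4715)/(29.7117−21.8540)=1.2597; B=V−Δ·S=1.8859
Node (2,1) S=33.3839: V=(p*·32.7367+(1−p*)·39.3695)/1.03=35.4055; Δ=(32.7367−39.3695)/(40.3945−29.7117)=-0.6209; B=V−Δ·S=56.1333
Node (2,2) S=45.3871: V=(p*·29.0358+(1−p*)·32.7367)/1.03=30.2112; Δ=(29.0358−32.7367)/(54.9184−40.3945)=-0.2548; B=V−Δ·S=41.7763
Node (1,0) S=27.5900: V=(p*·35.4055+(1−p*)·32.8174)/1.03=32.9608; Δ=(35.4055−32.8174)/(33.3839−24.5551)=0.2931; B=V−Δ·S=24.8729
Node (1,1) S=37.5100: V=(p*·30.2112+(1−p*)·35.4055)/1.03=32.1679; Δ=(30.2112−35.4055)/(45.3871−33.3839)=-0.4327; B=V−Δ·S=48.4001
Node (0,0) S=31.0000: V=(p*·32.1679+(1−p*)·32.9608)/1.03=31.6640; Δ=(32.1679−32.9608)/(37.5100−27.5900)=-0.0799; B=V−Δ·S=34.1418
Self-financing check: at every node Δ·S+B equals the discounted successor values.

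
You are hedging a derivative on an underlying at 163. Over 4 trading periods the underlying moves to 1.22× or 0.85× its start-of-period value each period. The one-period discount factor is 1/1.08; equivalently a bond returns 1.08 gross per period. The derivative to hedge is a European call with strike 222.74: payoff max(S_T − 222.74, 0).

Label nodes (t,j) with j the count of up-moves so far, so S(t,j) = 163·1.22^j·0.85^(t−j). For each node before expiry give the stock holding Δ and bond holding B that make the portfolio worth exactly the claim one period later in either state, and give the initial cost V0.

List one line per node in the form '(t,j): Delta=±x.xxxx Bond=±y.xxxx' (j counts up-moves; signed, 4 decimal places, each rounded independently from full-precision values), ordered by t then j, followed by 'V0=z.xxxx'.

Under the risk-neutral measure, an up-move has probability p* = (R−d)/(u−d) = 0.6216 and values discount at R = 1.08.
Terminal values V(4,·): V(4,0)=0.0000, V(4,1)=0.0000, V(4,2)=0.0000, V(4,3)=28.8457, V(4,4)=138.3595
  t=3,j=0: stock 100.1024 → up 122.1249 (V=0.0000), down 85.0870 (V=0.0000). Price 0.0000; hedge Δ=0.0000, bond B=0.0000.
  t=3,j=1: stock 143.6763 → up 175.2851 (V=0.0000), down 122.1249 (V=0.0000). Price 0.0000; hedge Δ=0.0000, bond B=0.0000.
  t=3,j=2: stock 206.2178 → up 251.5857 (V=28.8457), down 175.2851 (V=0.0000). Price 16.6029; hedge Δ=0.3781, bond B=-61.3586.
  t=3,j=3: stock 295.9832 → up 361.0995 (V=138.3595), down 251.5857 (V=28.8457). Price 89.7425; hedge Δ=1.0000, bond B=-206.2407.
  t=2,j=0: stock 117.7675 → up 143.6763 (V=0.0000), down 100.1024 (V=0.0000). Price 0.0000; hedge Δ=0.0000, bond B=0.0000.
  t=2,j=1: stock 169.0310 → up 206.2178 (V=16.6029), down 143.6763 (V=0.0000). Price 9.5562; hedge Δ=0.2655, bond B=-35.3165.
  t=2,j=2: stock 242.6092 → up 295.9832 (V=89.7425), down 206.2178 (V=16.6029). Price 57.4704; hedge Δ=0.8148, bond B=-140.2041.
  t=1,j=0: stock 138.5500 → up 169.0310 (V=9.5562), down 117.7675 (V=0.0000). Price 5.5003; hedge Δ=0.1864, bond B=-20.3273.
  t=1,j=1: stock 198.8600 → up 242.6092 (V=57.4704), down 169.0310 (V=9.5562). Price 36.4266; hedge Δ=0.6512, bond B=-93.0712.
  t=0,j=0: stock 163.0000 → up 198.8600 (V=36.4266), down 138.5500 (V=5.5003). Price 22.8933; hedge Δ=0.5128, bond B=-60.6912.
Root portfolio cost Δ·163+B reproduces V0=22.8933.

(0,0): Delta=0.5128 Bond=-60.6912
(1,0): Delta=0.1864 Bond=-20.3273
(1,1): Delta=0.6512 Bond=-93.0712
(2,0): Delta=0.0000 Bond=0.0000
(2,1): Delta=0.2655 Bond=-35.3165
(2,2): Delta=0.8148 Bond=-140.2041
(3,0): Delta=0.0000 Bond=0.0000
(3,1): Delta=0.0000 Bond=0.0000
(3,2): Delta=0.3781 Bond=-61.3586
(3,3): Delta=1.0000 Bond=-206.2407
V0=22.8933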